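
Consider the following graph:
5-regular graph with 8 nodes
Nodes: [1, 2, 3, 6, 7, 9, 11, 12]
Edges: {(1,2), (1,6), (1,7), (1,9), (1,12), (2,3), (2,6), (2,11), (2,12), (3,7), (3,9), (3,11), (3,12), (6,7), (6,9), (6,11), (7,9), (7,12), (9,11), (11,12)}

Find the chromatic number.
Clique number ω(G) = 4 (lower bound: χ ≥ ω).
The clique on [2, 3, 11, 12] has size 4, forcing χ ≥ 4, and the coloring below uses 4 colors, so χ(G) = 4.
A valid 4-coloring: color 1: [2, 7]; color 2: [3, 6]; color 3: [1, 11]; color 4: [9, 12].

χ(G) = 4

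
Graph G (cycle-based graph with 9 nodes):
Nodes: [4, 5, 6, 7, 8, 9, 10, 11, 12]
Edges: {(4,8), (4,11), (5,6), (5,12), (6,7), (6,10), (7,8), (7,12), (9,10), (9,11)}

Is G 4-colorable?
A valid 4-coloring: color 1: [4, 5, 7, 9]; color 2: [6, 8, 11, 12]; color 3: [10].
(χ(G) = 3 ≤ 4.)

Yes, G is 4-colorable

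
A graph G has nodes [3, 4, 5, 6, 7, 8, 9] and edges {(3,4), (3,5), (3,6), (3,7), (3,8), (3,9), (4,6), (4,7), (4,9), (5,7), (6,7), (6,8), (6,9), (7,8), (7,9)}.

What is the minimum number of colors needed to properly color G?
χ(G) = 5

Clique number ω(G) = 5 (lower bound: χ ≥ ω).
The clique on [3, 4, 6, 7, 9] has size 5, forcing χ ≥ 5, and the coloring below uses 5 colors, so χ(G) = 5.
A valid 5-coloring: color 1: [7]; color 2: [3]; color 3: [5, 6]; color 4: [8, 9]; color 5: [4].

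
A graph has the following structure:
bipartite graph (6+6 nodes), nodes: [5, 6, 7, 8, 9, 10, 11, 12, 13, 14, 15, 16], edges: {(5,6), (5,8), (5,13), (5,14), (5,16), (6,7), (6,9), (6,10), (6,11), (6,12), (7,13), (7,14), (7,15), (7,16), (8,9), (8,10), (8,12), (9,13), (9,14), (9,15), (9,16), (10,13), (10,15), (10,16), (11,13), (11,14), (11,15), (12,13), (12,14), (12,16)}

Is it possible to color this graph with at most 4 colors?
A valid 4-coloring: color 1: [5, 7, 9, 10, 11, 12]; color 2: [6, 8, 13, 14, 15, 16].
(χ(G) = 2 ≤ 4.)

Yes, G is 4-colorable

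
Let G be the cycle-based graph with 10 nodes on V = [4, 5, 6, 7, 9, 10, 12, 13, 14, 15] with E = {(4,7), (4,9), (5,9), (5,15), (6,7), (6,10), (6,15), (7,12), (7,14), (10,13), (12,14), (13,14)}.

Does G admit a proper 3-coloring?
Yes, G is 3-colorable

A valid 3-coloring: color 1: [7, 9, 13, 15]; color 2: [4, 5, 6, 14]; color 3: [10, 12].
(χ(G) = 3 ≤ 3.)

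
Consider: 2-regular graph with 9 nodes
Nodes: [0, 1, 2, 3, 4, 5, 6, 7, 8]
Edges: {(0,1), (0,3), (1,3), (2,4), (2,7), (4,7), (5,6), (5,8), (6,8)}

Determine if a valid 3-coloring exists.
A valid 3-coloring: color 1: [0, 6, 7]; color 2: [3, 4, 8]; color 3: [1, 2, 5].
(χ(G) = 3 ≤ 3.)

Yes, G is 3-colorable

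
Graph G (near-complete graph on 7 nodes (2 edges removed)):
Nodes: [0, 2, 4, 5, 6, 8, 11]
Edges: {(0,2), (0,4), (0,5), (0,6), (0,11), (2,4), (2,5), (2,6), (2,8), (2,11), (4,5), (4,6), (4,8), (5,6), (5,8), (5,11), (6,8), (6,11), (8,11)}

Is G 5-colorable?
Yes, G is 5-colorable

A valid 5-coloring: color 1: [2]; color 2: [5]; color 3: [6]; color 4: [4, 11]; color 5: [0, 8].
(χ(G) = 5 ≤ 5.)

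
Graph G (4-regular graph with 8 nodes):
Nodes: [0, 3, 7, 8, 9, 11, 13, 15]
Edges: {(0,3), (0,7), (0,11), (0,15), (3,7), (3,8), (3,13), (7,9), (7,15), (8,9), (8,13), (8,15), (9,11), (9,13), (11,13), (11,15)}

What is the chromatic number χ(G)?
Clique number ω(G) = 3 (lower bound: χ ≥ ω).
The clique on [0, 3, 7] has size 3, forcing χ ≥ 3, and the coloring below uses 3 colors, so χ(G) = 3.
A valid 3-coloring: color 1: [3, 9, 15]; color 2: [7, 8, 11]; color 3: [0, 13].

χ(G) = 3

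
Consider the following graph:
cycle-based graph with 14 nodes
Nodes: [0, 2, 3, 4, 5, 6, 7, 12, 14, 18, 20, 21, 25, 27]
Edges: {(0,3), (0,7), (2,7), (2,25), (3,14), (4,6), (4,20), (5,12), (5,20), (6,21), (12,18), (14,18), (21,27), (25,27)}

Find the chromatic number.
χ(G) = 2

Clique number ω(G) = 2 (lower bound: χ ≥ ω).
The graph is bipartite (no odd cycle), so 2 colors suffice: χ(G) = 2.
A valid 2-coloring: color 1: [0, 2, 6, 12, 14, 20, 27]; color 2: [3, 4, 5, 7, 18, 21, 25].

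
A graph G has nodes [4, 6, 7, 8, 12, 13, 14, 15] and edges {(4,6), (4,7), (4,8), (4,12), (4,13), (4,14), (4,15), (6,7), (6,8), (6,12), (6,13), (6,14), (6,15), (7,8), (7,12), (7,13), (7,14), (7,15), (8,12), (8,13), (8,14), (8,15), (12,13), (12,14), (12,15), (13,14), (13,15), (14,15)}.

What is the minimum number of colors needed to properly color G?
Clique number ω(G) = 8 (lower bound: χ ≥ ω).
The clique on [4, 6, 7, 8, 12, 13, 14, 15] has size 8, forcing χ ≥ 8, and the coloring below uses 8 colors, so χ(G) = 8.
A valid 8-coloring: color 1: [7]; color 2: [8]; color 3: [14]; color 4: [4]; color 5: [13]; color 6: [15]; color 7: [12]; color 8: [6].

χ(G) = 8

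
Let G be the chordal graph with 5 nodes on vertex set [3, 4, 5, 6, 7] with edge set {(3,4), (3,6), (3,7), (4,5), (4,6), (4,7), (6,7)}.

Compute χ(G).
χ(G) = 4

Clique number ω(G) = 4 (lower bound: χ ≥ ω).
The clique on [3, 4, 6, 7] has size 4, forcing χ ≥ 4, and the coloring below uses 4 colors, so χ(G) = 4.
A valid 4-coloring: color 1: [4]; color 2: [5, 7]; color 3: [3]; color 4: [6].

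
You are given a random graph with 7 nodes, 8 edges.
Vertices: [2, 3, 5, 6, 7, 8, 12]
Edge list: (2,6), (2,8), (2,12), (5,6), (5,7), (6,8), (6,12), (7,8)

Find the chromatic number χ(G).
Clique number ω(G) = 3 (lower bound: χ ≥ ω).
The clique on [2, 6, 8] has size 3, forcing χ ≥ 3, and the coloring below uses 3 colors, so χ(G) = 3.
A valid 3-coloring: color 1: [3, 6, 7]; color 2: [2, 5]; color 3: [8, 12].

χ(G) = 3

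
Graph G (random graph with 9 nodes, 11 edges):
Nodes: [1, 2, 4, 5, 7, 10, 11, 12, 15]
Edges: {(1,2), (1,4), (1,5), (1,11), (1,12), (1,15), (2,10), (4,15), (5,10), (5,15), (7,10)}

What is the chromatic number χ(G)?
χ(G) = 3

Clique number ω(G) = 3 (lower bound: χ ≥ ω).
The clique on [1, 4, 15] has size 3, forcing χ ≥ 3, and the coloring below uses 3 colors, so χ(G) = 3.
A valid 3-coloring: color 1: [1, 10]; color 2: [2, 7, 11, 12, 15]; color 3: [4, 5].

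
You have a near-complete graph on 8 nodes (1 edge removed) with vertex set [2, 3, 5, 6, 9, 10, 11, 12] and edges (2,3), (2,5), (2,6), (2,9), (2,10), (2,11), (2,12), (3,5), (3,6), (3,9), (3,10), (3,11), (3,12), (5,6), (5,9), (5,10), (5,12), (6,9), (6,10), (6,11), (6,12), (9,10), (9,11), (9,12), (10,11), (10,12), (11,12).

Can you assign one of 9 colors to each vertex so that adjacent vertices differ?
A valid 9-coloring: color 1: [2]; color 2: [3]; color 3: [9]; color 4: [6]; color 5: [10]; color 6: [12]; color 7: [5, 11].
(χ(G) = 7 ≤ 9.)

Yes, G is 9-colorable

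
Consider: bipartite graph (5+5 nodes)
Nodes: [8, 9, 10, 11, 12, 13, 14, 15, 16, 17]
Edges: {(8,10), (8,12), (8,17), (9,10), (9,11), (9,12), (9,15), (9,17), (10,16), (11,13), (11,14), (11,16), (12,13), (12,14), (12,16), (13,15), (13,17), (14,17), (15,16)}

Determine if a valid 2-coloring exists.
Yes, G is 2-colorable

A valid 2-coloring: color 1: [8, 9, 13, 14, 16]; color 2: [10, 11, 12, 15, 17].
(χ(G) = 2 ≤ 2.)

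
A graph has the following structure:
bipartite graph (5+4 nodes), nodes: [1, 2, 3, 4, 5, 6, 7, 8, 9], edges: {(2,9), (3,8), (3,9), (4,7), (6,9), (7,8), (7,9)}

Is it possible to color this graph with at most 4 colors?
A valid 4-coloring: color 1: [1, 4, 5, 8, 9]; color 2: [2, 3, 6, 7].
(χ(G) = 2 ≤ 4.)

Yes, G is 4-colorable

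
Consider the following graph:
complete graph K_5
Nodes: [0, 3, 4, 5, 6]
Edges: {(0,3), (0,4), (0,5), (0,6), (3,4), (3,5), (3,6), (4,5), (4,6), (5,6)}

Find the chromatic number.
Clique number ω(G) = 5 (lower bound: χ ≥ ω).
The clique on [0, 3, 4, 5, 6] has size 5, forcing χ ≥ 5, and the coloring below uses 5 colors, so χ(G) = 5.
A valid 5-coloring: color 1: [6]; color 2: [4]; color 3: [3]; color 4: [5]; color 5: [0].

χ(G) = 5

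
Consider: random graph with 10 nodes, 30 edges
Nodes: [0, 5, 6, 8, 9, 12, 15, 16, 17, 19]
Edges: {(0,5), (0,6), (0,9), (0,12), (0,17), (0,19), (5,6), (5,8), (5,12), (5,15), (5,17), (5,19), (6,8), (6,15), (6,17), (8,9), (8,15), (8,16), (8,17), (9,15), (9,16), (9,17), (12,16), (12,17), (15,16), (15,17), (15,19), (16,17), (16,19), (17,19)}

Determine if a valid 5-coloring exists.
Yes, G is 5-colorable

A valid 5-coloring: color 1: [17]; color 2: [0, 15]; color 3: [5, 16]; color 4: [8, 12, 19]; color 5: [6, 9].
(χ(G) = 5 ≤ 5.)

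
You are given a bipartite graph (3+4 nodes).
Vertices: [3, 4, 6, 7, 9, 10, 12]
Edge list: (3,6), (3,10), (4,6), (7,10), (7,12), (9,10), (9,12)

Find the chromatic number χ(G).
χ(G) = 2

Clique number ω(G) = 2 (lower bound: χ ≥ ω).
The graph is bipartite (no odd cycle), so 2 colors suffice: χ(G) = 2.
A valid 2-coloring: color 1: [6, 10, 12]; color 2: [3, 4, 7, 9].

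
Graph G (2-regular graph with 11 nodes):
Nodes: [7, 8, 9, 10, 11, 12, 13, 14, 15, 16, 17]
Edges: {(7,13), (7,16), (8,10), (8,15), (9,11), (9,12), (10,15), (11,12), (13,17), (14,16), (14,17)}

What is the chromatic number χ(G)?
χ(G) = 3

Clique number ω(G) = 3 (lower bound: χ ≥ ω).
The clique on [8, 10, 15] has size 3, forcing χ ≥ 3, and the coloring below uses 3 colors, so χ(G) = 3.
A valid 3-coloring: color 1: [7, 11, 14, 15]; color 2: [9, 10, 13, 16]; color 3: [8, 12, 17].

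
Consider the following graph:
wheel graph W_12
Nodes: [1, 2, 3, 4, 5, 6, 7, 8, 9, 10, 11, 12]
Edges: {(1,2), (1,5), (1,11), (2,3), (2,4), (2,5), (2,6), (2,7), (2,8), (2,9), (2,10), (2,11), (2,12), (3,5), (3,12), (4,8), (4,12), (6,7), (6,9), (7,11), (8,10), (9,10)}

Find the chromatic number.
Clique number ω(G) = 3 (lower bound: χ ≥ ω).
Odd cycle [11, 7, 6, 9, 10, 8, 4, 12, 3, 5, 1] needs 3 colors (χ ≥ 3).
Vertex 2 is adjacent to every vertex of [1, 3, 4, 5, 6, 7, 8, 9, 10, 11, 12], which already need 3 colors among themselves, so 2 needs a new color (χ ≥ 4).
The coloring below uses 4 colors, so χ(G) = 4.
A valid 4-coloring: color 1: [2]; color 2: [4, 5, 6, 10, 11]; color 3: [1, 7, 8, 9, 12]; color 4: [3].

χ(G) = 4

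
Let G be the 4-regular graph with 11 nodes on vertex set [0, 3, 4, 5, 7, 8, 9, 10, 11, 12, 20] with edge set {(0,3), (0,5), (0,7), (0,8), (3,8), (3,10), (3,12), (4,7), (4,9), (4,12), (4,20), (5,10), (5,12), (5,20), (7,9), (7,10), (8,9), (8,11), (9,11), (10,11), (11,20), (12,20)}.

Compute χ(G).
Clique number ω(G) = 3 (lower bound: χ ≥ ω).
The clique on [0, 3, 8] has size 3, forcing χ ≥ 3, and the coloring below uses 3 colors, so χ(G) = 3.
A valid 3-coloring: color 1: [0, 9, 10, 20]; color 2: [3, 4, 5, 11]; color 3: [7, 8, 12].

χ(G) = 3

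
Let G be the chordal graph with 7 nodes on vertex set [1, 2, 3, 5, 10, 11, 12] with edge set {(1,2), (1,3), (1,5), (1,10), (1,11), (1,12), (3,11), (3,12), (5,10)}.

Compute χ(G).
χ(G) = 3

Clique number ω(G) = 3 (lower bound: χ ≥ ω).
The clique on [1, 5, 10] has size 3, forcing χ ≥ 3, and the coloring below uses 3 colors, so χ(G) = 3.
A valid 3-coloring: color 1: [1]; color 2: [2, 3, 10]; color 3: [5, 11, 12].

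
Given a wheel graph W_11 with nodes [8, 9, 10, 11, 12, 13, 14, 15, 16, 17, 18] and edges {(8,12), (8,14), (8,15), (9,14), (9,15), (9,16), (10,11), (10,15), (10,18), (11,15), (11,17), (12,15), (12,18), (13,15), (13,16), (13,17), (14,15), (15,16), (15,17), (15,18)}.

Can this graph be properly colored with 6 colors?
Yes, G is 6-colorable

A valid 6-coloring: color 1: [15]; color 2: [10, 12, 14, 16, 17]; color 3: [8, 9, 11, 13, 18].
(χ(G) = 3 ≤ 6.)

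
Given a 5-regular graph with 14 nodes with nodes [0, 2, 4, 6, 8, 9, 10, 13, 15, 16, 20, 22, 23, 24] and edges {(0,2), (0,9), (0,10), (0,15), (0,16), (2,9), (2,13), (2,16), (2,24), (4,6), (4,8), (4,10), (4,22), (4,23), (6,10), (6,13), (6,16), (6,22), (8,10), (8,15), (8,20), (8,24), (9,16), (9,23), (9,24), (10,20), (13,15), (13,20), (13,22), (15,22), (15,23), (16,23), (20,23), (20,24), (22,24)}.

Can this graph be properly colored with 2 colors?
The clique on vertices [0, 2, 9, 16] has size 4 > 2, so it alone needs 4 colors.

No, G is not 2-colorable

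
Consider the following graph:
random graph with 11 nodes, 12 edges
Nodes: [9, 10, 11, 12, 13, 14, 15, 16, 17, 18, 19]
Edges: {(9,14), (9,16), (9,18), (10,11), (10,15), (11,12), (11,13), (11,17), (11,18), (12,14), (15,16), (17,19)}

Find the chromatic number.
χ(G) = 3

Clique number ω(G) = 2 (lower bound: χ ≥ ω).
Odd cycle [10, 15, 16, 9, 14, 12, 11] needs 3 colors (χ ≥ 3).
The coloring below uses 3 colors, so χ(G) = 3.
A valid 3-coloring: color 1: [9, 11, 15, 19]; color 2: [10, 12, 13, 16, 17, 18]; color 3: [14].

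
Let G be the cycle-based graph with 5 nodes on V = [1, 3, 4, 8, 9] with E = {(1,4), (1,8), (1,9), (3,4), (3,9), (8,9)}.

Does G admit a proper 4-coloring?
A valid 4-coloring: color 1: [4, 9]; color 2: [1, 3]; color 3: [8].
(χ(G) = 3 ≤ 4.)

Yes, G is 4-colorable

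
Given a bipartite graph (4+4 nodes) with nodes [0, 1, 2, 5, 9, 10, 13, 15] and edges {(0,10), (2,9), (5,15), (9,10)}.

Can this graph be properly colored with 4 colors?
A valid 4-coloring: color 1: [1, 2, 5, 10, 13]; color 2: [0, 9, 15].
(χ(G) = 2 ≤ 4.)

Yes, G is 4-colorable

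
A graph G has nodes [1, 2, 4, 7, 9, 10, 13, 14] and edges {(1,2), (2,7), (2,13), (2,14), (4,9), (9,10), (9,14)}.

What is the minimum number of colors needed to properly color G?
Clique number ω(G) = 2 (lower bound: χ ≥ ω).
The graph is bipartite (no odd cycle), so 2 colors suffice: χ(G) = 2.
A valid 2-coloring: color 1: [2, 9]; color 2: [1, 4, 7, 10, 13, 14].

χ(G) = 2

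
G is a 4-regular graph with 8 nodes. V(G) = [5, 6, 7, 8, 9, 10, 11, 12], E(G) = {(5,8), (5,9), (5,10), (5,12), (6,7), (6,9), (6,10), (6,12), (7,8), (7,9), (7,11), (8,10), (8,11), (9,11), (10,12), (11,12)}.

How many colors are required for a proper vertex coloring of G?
Clique number ω(G) = 3 (lower bound: χ ≥ ω).
The clique on [7, 8, 11] has size 3, forcing χ ≥ 3, and the coloring below uses 3 colors, so χ(G) = 3.
A valid 3-coloring: color 1: [5, 6, 11]; color 2: [8, 9, 12]; color 3: [7, 10].

χ(G) = 3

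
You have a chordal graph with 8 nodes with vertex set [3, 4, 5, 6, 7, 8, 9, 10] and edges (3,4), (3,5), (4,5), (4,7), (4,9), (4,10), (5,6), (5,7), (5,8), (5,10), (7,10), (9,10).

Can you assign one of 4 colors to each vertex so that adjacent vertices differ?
Yes, G is 4-colorable

A valid 4-coloring: color 1: [5, 9]; color 2: [4, 6, 8]; color 3: [3, 10]; color 4: [7].
(χ(G) = 4 ≤ 4.)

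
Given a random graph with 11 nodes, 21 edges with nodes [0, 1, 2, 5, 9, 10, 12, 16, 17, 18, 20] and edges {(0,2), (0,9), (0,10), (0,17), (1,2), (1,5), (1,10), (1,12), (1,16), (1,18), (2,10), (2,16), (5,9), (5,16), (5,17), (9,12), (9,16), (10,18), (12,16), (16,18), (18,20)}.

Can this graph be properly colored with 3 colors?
No, G is not 3-colorable

Suppose a proper 3-coloring c exists. The clique [0, 2, 10] takes 3 distinct colors; by symmetry let c(0) = 1, c(2) = 2, c(10) = 3.
- Vertex 1: neighbors [2, 10] already have colors [2, 3] ⇒ c(1) = 1.
- Vertex 16: neighbors [1, 2] already have colors [1, 2] ⇒ c(16) = 3.
- Vertex 5: neighbors [1, 16] already have colors [1, 3] ⇒ c(5) = 2.
- Vertex 9: neighbors [0, 5, 16] already have colors [1, 2, 3] — all 3 colors blocked. Contradiction.
The forced assignments end in a contradiction, so G has no proper 3-coloring (χ ≥ 4).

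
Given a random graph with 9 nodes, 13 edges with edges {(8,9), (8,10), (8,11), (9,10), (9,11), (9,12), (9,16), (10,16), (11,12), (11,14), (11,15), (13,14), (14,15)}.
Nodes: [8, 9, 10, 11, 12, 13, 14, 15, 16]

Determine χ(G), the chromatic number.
χ(G) = 3

Clique number ω(G) = 3 (lower bound: χ ≥ ω).
The clique on [8, 9, 10] has size 3, forcing χ ≥ 3, and the coloring below uses 3 colors, so χ(G) = 3.
A valid 3-coloring: color 1: [9, 14]; color 2: [10, 11, 13]; color 3: [8, 12, 15, 16].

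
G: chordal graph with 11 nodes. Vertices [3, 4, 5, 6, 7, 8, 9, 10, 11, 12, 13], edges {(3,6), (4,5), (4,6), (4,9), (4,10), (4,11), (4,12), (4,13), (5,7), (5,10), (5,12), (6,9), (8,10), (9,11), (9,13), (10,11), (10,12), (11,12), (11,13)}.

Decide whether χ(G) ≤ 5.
A valid 5-coloring: color 1: [3, 4, 7, 8]; color 2: [9, 10]; color 3: [5, 6, 11]; color 4: [12, 13].
(χ(G) = 4 ≤ 5.)

Yes, G is 5-colorable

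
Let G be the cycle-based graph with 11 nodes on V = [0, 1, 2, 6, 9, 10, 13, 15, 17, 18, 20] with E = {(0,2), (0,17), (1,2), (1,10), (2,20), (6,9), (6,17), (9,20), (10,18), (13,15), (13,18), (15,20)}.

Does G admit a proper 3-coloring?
A valid 3-coloring: color 1: [0, 6, 10, 13, 20]; color 2: [2, 9, 15, 17, 18]; color 3: [1].
(χ(G) = 3 ≤ 3.)

Yes, G is 3-colorable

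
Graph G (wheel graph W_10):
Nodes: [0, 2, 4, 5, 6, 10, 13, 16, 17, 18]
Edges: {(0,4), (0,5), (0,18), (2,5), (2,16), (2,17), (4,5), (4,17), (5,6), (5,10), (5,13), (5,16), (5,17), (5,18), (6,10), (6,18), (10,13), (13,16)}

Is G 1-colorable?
The clique on vertices [0, 5, 18] has size 3 > 1, so it alone needs 3 colors.

No, G is not 1-colorable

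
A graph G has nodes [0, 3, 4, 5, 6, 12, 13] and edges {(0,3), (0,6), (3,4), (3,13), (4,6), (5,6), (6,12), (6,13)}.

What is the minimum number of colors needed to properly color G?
Clique number ω(G) = 2 (lower bound: χ ≥ ω).
The graph is bipartite (no odd cycle), so 2 colors suffice: χ(G) = 2.
A valid 2-coloring: color 1: [3, 6]; color 2: [0, 4, 5, 12, 13].

χ(G) = 2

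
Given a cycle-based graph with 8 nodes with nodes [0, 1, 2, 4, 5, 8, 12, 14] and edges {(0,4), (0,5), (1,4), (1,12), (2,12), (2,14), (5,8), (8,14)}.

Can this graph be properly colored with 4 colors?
Yes, G is 4-colorable

A valid 4-coloring: color 1: [4, 5, 12, 14]; color 2: [0, 1, 2, 8].
(χ(G) = 2 ≤ 4.)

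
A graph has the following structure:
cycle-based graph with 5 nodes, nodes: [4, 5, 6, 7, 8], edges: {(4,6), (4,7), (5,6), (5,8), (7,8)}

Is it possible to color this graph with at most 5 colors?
Yes, G is 5-colorable

A valid 5-coloring: color 1: [5, 7]; color 2: [6, 8]; color 3: [4].
(χ(G) = 3 ≤ 5.)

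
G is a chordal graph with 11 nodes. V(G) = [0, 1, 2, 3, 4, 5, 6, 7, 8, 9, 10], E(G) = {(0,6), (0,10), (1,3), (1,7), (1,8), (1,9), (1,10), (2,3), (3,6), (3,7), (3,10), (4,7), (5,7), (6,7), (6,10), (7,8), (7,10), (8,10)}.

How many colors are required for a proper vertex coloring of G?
χ(G) = 4

Clique number ω(G) = 4 (lower bound: χ ≥ ω).
The clique on [1, 7, 8, 10] has size 4, forcing χ ≥ 4, and the coloring below uses 4 colors, so χ(G) = 4.
A valid 4-coloring: color 1: [0, 2, 7, 9]; color 2: [4, 5, 10]; color 3: [1, 6]; color 4: [3, 8].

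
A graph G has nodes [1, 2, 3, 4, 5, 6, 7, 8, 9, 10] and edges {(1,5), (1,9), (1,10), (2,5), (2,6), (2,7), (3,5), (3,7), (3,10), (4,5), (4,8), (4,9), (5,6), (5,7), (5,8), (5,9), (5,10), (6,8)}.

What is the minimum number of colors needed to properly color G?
χ(G) = 4

Clique number ω(G) = 3 (lower bound: χ ≥ ω).
Odd cycle [1, 9, 4, 8, 6, 2, 7, 3, 10] needs 3 colors (χ ≥ 3).
Vertex 5 is adjacent to every vertex of [1, 2, 3, 4, 6, 7, 8, 9, 10], which already need 3 colors among themselves, so 5 needs a new color (χ ≥ 4).
The coloring below uses 4 colors, so χ(G) = 4.
A valid 4-coloring: color 1: [5]; color 2: [1, 3, 4, 6]; color 3: [2, 8, 9, 10]; color 4: [7].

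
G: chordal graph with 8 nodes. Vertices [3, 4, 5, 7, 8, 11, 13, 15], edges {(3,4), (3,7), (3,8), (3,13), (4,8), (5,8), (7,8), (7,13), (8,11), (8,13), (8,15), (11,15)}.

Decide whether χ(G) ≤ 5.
A valid 5-coloring: color 1: [8]; color 2: [3, 5, 15]; color 3: [4, 7, 11]; color 4: [13].
(χ(G) = 4 ≤ 5.)

Yes, G is 5-colorable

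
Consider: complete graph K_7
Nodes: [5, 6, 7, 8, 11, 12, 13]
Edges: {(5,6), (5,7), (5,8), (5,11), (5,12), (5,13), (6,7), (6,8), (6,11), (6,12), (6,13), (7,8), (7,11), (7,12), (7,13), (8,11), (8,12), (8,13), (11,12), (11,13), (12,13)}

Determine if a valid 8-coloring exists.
Yes, G is 8-colorable

A valid 8-coloring: color 1: [13]; color 2: [6]; color 3: [7]; color 4: [8]; color 5: [5]; color 6: [12]; color 7: [11].
(χ(G) = 7 ≤ 8.)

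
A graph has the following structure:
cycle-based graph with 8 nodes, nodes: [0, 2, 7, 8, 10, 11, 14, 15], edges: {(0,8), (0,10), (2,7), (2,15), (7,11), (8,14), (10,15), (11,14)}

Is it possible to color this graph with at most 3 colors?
A valid 3-coloring: color 1: [2, 8, 10, 11]; color 2: [0, 7, 14, 15].
(χ(G) = 2 ≤ 3.)

Yes, G is 3-colorable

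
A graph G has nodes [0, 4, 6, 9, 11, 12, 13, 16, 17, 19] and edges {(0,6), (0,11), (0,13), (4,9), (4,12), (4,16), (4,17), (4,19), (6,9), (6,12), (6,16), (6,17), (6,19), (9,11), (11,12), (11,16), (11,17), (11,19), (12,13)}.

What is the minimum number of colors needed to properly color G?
Clique number ω(G) = 2 (lower bound: χ ≥ ω).
The graph is bipartite (no odd cycle), so 2 colors suffice: χ(G) = 2.
A valid 2-coloring: color 1: [4, 6, 11, 13]; color 2: [0, 9, 12, 16, 17, 19].

χ(G) = 2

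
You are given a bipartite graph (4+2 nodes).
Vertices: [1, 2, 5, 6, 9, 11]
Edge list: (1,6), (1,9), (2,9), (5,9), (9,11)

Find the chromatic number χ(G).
Clique number ω(G) = 2 (lower bound: χ ≥ ω).
The graph is bipartite (no odd cycle), so 2 colors suffice: χ(G) = 2.
A valid 2-coloring: color 1: [6, 9]; color 2: [1, 2, 5, 11].

χ(G) = 2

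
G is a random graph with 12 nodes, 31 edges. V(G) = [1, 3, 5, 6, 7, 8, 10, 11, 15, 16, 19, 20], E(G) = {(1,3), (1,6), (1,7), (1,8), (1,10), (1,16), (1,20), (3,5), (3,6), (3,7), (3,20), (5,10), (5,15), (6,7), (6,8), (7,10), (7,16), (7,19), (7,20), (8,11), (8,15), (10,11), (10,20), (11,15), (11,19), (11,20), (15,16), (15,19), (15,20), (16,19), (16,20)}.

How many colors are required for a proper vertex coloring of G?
χ(G) = 4

Clique number ω(G) = 4 (lower bound: χ ≥ ω).
The clique on [1, 7, 16, 20] has size 4, forcing χ ≥ 4, and the coloring below uses 4 colors, so χ(G) = 4.
A valid 4-coloring: color 1: [1, 15]; color 2: [5, 7, 11]; color 3: [6, 19, 20]; color 4: [3, 8, 10, 16].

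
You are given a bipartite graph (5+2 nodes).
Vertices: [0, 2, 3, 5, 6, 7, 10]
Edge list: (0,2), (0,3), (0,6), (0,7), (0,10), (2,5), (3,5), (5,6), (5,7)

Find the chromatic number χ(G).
Clique number ω(G) = 2 (lower bound: χ ≥ ω).
The graph is bipartite (no odd cycle), so 2 colors suffice: χ(G) = 2.
A valid 2-coloring: color 1: [0, 5]; color 2: [2, 3, 6, 7, 10].

χ(G) = 2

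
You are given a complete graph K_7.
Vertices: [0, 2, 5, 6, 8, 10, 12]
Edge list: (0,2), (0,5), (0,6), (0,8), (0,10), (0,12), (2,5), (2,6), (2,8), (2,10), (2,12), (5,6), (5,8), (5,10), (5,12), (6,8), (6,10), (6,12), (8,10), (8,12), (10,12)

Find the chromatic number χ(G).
χ(G) = 7

Clique number ω(G) = 7 (lower bound: χ ≥ ω).
The clique on [0, 2, 5, 6, 8, 10, 12] has size 7, forcing χ ≥ 7, and the coloring below uses 7 colors, so χ(G) = 7.
A valid 7-coloring: color 1: [12]; color 2: [6]; color 3: [2]; color 4: [5]; color 5: [10]; color 6: [8]; color 7: [0].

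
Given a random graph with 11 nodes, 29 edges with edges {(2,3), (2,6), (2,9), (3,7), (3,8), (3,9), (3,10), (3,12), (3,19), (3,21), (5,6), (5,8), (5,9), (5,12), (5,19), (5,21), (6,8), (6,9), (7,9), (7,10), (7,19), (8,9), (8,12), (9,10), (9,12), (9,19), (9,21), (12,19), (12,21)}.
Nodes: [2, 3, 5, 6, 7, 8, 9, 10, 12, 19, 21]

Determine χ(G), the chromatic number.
χ(G) = 4

Clique number ω(G) = 4 (lower bound: χ ≥ ω).
The clique on [3, 7, 9, 10] has size 4, forcing χ ≥ 4, and the coloring below uses 4 colors, so χ(G) = 4.
A valid 4-coloring: color 1: [9]; color 2: [3, 5]; color 3: [6, 7, 12]; color 4: [2, 8, 10, 19, 21].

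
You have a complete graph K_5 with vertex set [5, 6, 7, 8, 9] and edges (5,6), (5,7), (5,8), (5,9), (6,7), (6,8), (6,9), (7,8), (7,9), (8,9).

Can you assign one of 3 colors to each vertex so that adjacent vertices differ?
No, G is not 3-colorable

The clique on vertices [5, 6, 7, 8, 9] has size 5 > 3, so it alone needs 5 colors.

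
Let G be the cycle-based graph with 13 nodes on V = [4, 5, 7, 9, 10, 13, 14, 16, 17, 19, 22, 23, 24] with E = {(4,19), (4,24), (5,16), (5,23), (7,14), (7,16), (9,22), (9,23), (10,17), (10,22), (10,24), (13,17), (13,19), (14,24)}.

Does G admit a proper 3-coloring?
A valid 3-coloring: color 1: [7, 17, 19, 22, 23, 24]; color 2: [4, 5, 9, 10, 13, 14]; color 3: [16].
(χ(G) = 3 ≤ 3.)

Yes, G is 3-colorable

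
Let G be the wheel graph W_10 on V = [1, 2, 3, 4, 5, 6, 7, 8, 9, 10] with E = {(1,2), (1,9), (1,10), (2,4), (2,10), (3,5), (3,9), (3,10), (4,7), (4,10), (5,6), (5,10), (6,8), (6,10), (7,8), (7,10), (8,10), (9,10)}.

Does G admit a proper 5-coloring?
Yes, G is 5-colorable

A valid 5-coloring: color 1: [10]; color 2: [1, 3, 4, 6]; color 3: [2, 5, 8, 9]; color 4: [7].
(χ(G) = 4 ≤ 5.)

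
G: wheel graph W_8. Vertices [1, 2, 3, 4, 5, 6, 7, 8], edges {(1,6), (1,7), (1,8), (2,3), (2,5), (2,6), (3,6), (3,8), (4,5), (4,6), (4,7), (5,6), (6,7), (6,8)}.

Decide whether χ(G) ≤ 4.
Yes, G is 4-colorable

A valid 4-coloring: color 1: [6]; color 2: [2, 4, 8]; color 3: [1, 3, 5]; color 4: [7].
(χ(G) = 4 ≤ 4.)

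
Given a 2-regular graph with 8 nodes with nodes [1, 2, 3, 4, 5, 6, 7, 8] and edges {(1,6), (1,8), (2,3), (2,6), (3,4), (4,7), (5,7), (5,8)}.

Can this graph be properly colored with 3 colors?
Yes, G is 3-colorable

A valid 3-coloring: color 1: [1, 2, 4, 5]; color 2: [3, 6, 7, 8].
(χ(G) = 2 ≤ 3.)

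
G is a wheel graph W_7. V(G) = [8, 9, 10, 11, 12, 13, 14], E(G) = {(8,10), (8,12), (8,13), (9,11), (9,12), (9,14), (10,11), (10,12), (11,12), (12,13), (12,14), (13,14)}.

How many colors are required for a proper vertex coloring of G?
Clique number ω(G) = 3 (lower bound: χ ≥ ω).
The clique on [8, 10, 12] has size 3, forcing χ ≥ 3, and the coloring below uses 3 colors, so χ(G) = 3.
A valid 3-coloring: color 1: [12]; color 2: [9, 10, 13]; color 3: [8, 11, 14].

χ(G) = 3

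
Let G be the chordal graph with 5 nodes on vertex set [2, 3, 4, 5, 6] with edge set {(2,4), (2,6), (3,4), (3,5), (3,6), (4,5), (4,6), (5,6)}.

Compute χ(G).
Clique number ω(G) = 4 (lower bound: χ ≥ ω).
The clique on [3, 4, 5, 6] has size 4, forcing χ ≥ 4, and the coloring below uses 4 colors, so χ(G) = 4.
A valid 4-coloring: color 1: [4]; color 2: [6]; color 3: [2, 3]; color 4: [5].

χ(G) = 4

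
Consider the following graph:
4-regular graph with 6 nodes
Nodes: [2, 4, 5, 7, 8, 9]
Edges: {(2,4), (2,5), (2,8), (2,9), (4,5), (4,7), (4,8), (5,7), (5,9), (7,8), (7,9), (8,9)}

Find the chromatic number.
Clique number ω(G) = 3 (lower bound: χ ≥ ω).
The clique on [2, 8, 9] has size 3, forcing χ ≥ 3, and the coloring below uses 3 colors, so χ(G) = 3.
A valid 3-coloring: color 1: [5, 8]; color 2: [4, 9]; color 3: [2, 7].

χ(G) = 3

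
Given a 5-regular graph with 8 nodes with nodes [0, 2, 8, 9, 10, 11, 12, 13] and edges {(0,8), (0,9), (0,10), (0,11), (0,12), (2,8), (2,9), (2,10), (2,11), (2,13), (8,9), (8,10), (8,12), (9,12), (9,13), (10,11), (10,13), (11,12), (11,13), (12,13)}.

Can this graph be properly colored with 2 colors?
The clique on vertices [0, 8, 9, 12] has size 4 > 2, so it alone needs 4 colors.

No, G is not 2-colorable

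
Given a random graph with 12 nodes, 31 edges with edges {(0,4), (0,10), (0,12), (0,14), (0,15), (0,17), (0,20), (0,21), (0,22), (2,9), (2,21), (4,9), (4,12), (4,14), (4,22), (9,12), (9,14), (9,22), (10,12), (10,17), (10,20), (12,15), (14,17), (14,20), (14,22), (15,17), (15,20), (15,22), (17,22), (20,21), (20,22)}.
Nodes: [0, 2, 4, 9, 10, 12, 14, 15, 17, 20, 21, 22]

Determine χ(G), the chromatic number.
χ(G) = 4

Clique number ω(G) = 4 (lower bound: χ ≥ ω).
The clique on [0, 14, 17, 22] has size 4, forcing χ ≥ 4, and the coloring below uses 4 colors, so χ(G) = 4.
A valid 4-coloring: color 1: [0, 9]; color 2: [12, 21, 22]; color 3: [2, 10, 14, 15]; color 4: [4, 17, 20].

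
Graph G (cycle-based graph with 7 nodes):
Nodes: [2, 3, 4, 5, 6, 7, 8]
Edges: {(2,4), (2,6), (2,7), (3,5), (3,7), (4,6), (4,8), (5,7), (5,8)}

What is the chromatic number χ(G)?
χ(G) = 3

Clique number ω(G) = 3 (lower bound: χ ≥ ω).
The clique on [2, 4, 6] has size 3, forcing χ ≥ 3, and the coloring below uses 3 colors, so χ(G) = 3.
A valid 3-coloring: color 1: [2, 5]; color 2: [4, 7]; color 3: [3, 6, 8].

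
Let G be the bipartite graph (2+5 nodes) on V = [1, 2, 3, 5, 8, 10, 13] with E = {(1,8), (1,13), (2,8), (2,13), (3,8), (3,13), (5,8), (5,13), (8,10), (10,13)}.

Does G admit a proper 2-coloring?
Yes, G is 2-colorable

A valid 2-coloring: color 1: [8, 13]; color 2: [1, 2, 3, 5, 10].
(χ(G) = 2 ≤ 2.)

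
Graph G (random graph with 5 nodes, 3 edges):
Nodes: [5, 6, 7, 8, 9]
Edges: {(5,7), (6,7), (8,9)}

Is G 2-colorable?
Yes, G is 2-colorable

A valid 2-coloring: color 1: [7, 9]; color 2: [5, 6, 8].
(χ(G) = 2 ≤ 2.)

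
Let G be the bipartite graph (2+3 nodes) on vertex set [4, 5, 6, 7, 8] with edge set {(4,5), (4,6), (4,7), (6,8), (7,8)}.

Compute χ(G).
χ(G) = 2

Clique number ω(G) = 2 (lower bound: χ ≥ ω).
The graph is bipartite (no odd cycle), so 2 colors suffice: χ(G) = 2.
A valid 2-coloring: color 1: [4, 8]; color 2: [5, 6, 7].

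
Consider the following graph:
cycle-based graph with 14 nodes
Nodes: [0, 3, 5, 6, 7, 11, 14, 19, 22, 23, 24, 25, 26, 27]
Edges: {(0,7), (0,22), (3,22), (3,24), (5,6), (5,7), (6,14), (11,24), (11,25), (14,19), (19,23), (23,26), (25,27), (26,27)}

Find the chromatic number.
Clique number ω(G) = 2 (lower bound: χ ≥ ω).
The graph is bipartite (no odd cycle), so 2 colors suffice: χ(G) = 2.
A valid 2-coloring: color 1: [0, 3, 5, 11, 14, 23, 27]; color 2: [6, 7, 19, 22, 24, 25, 26].

χ(G) = 2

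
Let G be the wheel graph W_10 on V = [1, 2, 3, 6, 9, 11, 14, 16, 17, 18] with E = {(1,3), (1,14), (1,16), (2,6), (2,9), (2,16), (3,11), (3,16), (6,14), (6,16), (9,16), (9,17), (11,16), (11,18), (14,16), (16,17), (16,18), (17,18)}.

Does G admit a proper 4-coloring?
A valid 4-coloring: color 1: [16]; color 2: [3, 6, 9, 18]; color 3: [1, 2, 11, 17]; color 4: [14].
(χ(G) = 4 ≤ 4.)

Yes, G is 4-colorable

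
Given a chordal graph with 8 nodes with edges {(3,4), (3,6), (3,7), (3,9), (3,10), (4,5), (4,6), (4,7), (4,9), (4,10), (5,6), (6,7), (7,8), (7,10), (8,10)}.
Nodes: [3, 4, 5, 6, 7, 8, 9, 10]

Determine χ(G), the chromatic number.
χ(G) = 4

Clique number ω(G) = 4 (lower bound: χ ≥ ω).
The clique on [3, 4, 7, 10] has size 4, forcing χ ≥ 4, and the coloring below uses 4 colors, so χ(G) = 4.
A valid 4-coloring: color 1: [4, 8]; color 2: [5, 7, 9]; color 3: [3]; color 4: [6, 10].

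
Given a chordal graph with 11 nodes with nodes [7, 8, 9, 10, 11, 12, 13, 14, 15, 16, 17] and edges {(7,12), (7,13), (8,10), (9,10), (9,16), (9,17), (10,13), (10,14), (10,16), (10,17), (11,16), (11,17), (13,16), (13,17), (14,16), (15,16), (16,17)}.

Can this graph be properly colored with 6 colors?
Yes, G is 6-colorable

A valid 6-coloring: color 1: [7, 8, 16]; color 2: [10, 11, 12, 15]; color 3: [14, 17]; color 4: [9, 13].
(χ(G) = 4 ≤ 6.)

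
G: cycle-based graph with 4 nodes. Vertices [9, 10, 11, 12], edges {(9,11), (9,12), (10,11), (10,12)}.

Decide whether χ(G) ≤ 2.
A valid 2-coloring: color 1: [11, 12]; color 2: [9, 10].
(χ(G) = 2 ≤ 2.)

Yes, G is 2-colorable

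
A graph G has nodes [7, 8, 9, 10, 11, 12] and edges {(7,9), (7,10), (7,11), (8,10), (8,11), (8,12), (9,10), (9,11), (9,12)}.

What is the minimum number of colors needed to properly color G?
χ(G) = 3

Clique number ω(G) = 3 (lower bound: χ ≥ ω).
The clique on [7, 9, 10] has size 3, forcing χ ≥ 3, and the coloring below uses 3 colors, so χ(G) = 3.
A valid 3-coloring: color 1: [8, 9]; color 2: [10, 11, 12]; color 3: [7].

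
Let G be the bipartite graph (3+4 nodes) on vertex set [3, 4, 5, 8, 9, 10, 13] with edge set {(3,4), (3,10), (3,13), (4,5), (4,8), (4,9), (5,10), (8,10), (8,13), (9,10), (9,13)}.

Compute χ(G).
Clique number ω(G) = 2 (lower bound: χ ≥ ω).
The graph is bipartite (no odd cycle), so 2 colors suffice: χ(G) = 2.
A valid 2-coloring: color 1: [4, 10, 13]; color 2: [3, 5, 8, 9].

χ(G) = 2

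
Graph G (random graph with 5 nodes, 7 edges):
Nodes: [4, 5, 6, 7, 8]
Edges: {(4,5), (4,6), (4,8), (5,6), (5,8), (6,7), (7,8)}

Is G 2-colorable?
The clique on vertices [4, 5, 8] has size 3 > 2, so it alone needs 3 colors.

No, G is not 2-colorable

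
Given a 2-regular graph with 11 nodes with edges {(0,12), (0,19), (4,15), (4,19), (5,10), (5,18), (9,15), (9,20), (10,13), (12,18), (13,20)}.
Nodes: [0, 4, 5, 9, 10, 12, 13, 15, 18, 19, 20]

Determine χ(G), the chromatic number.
Clique number ω(G) = 2 (lower bound: χ ≥ ω).
Odd cycle [13, 10, 5, 18, 12, 0, 19, 4, 15, 9, 20] needs 3 colors (χ ≥ 3).
The coloring below uses 3 colors, so χ(G) = 3.
A valid 3-coloring: color 1: [5, 9, 12, 13, 19]; color 2: [0, 10, 15, 18, 20]; color 3: [4].

χ(G) = 3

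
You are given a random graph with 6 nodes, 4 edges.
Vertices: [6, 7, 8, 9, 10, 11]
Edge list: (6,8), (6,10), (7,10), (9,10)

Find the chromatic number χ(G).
Clique number ω(G) = 2 (lower bound: χ ≥ ω).
The graph is bipartite (no odd cycle), so 2 colors suffice: χ(G) = 2.
A valid 2-coloring: color 1: [8, 10, 11]; color 2: [6, 7, 9].

χ(G) = 2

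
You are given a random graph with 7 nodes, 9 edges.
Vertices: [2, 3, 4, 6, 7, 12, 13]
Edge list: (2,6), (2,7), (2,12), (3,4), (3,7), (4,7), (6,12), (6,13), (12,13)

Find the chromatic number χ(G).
Clique number ω(G) = 3 (lower bound: χ ≥ ω).
The clique on [2, 6, 12] has size 3, forcing χ ≥ 3, and the coloring below uses 3 colors, so χ(G) = 3.
A valid 3-coloring: color 1: [6, 7]; color 2: [3, 12]; color 3: [2, 4, 13].

χ(G) = 3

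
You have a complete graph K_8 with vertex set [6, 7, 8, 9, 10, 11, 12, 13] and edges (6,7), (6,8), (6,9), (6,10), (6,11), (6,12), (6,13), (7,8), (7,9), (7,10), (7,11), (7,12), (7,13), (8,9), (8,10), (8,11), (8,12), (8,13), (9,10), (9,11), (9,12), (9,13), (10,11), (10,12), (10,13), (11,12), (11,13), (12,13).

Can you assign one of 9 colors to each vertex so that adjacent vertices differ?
Yes, G is 9-colorable

A valid 9-coloring: color 1: [6]; color 2: [11]; color 3: [12]; color 4: [10]; color 5: [13]; color 6: [8]; color 7: [7]; color 8: [9].
(χ(G) = 8 ≤ 9.)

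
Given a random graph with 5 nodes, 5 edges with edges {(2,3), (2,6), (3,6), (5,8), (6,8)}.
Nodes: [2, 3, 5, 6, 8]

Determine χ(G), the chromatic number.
Clique number ω(G) = 3 (lower bound: χ ≥ ω).
The clique on [2, 3, 6] has size 3, forcing χ ≥ 3, and the coloring below uses 3 colors, so χ(G) = 3.
A valid 3-coloring: color 1: [5, 6]; color 2: [3, 8]; color 3: [2].

χ(G) = 3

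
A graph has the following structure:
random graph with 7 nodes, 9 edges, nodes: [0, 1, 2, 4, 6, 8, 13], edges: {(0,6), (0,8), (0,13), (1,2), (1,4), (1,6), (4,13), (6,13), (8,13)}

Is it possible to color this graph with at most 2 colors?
No, G is not 2-colorable

The clique on vertices [0, 8, 13] has size 3 > 2, so it alone needs 3 colors.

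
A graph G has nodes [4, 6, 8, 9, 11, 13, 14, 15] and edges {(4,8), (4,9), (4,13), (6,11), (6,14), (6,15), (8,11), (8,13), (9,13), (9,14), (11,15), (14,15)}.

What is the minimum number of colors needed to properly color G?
Clique number ω(G) = 3 (lower bound: χ ≥ ω).
The clique on [4, 8, 13] has size 3, forcing χ ≥ 3, and the coloring below uses 3 colors, so χ(G) = 3.
A valid 3-coloring: color 1: [4, 11, 14]; color 2: [13, 15]; color 3: [6, 8, 9].

χ(G) = 3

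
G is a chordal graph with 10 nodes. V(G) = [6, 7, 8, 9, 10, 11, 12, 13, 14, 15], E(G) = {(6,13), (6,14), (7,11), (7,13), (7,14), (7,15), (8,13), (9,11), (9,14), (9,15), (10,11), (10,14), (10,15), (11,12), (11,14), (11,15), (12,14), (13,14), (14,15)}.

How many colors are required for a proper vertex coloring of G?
Clique number ω(G) = 4 (lower bound: χ ≥ ω).
The clique on [9, 11, 14, 15] has size 4, forcing χ ≥ 4, and the coloring below uses 4 colors, so χ(G) = 4.
A valid 4-coloring: color 1: [8, 14]; color 2: [11, 13]; color 3: [6, 12, 15]; color 4: [7, 9, 10].

χ(G) = 4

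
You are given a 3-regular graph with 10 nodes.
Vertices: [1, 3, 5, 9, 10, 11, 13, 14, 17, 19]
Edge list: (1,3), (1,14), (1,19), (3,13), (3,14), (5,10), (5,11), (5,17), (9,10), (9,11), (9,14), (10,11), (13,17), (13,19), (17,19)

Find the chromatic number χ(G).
χ(G) = 3

Clique number ω(G) = 3 (lower bound: χ ≥ ω).
The clique on [1, 3, 14] has size 3, forcing χ ≥ 3, and the coloring below uses 3 colors, so χ(G) = 3.
A valid 3-coloring: color 1: [1, 10, 17]; color 2: [11, 13, 14]; color 3: [3, 5, 9, 19].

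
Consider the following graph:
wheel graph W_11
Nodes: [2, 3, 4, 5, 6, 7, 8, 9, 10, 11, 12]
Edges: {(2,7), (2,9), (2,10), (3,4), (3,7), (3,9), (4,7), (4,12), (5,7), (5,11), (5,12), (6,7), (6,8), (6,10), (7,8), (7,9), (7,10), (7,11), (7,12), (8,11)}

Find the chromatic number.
Clique number ω(G) = 3 (lower bound: χ ≥ ω).
The clique on [2, 7, 9] has size 3, forcing χ ≥ 3, and the coloring below uses 3 colors, so χ(G) = 3.
A valid 3-coloring: color 1: [7]; color 2: [4, 5, 8, 9, 10]; color 3: [2, 3, 6, 11, 12].

χ(G) = 3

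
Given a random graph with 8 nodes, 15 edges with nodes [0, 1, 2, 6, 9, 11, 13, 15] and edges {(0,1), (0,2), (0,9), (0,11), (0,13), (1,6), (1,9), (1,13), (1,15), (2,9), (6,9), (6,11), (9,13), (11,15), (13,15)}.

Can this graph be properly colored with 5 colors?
Yes, G is 5-colorable

A valid 5-coloring: color 1: [0, 6, 15]; color 2: [9, 11]; color 3: [1, 2]; color 4: [13].
(χ(G) = 4 ≤ 5.)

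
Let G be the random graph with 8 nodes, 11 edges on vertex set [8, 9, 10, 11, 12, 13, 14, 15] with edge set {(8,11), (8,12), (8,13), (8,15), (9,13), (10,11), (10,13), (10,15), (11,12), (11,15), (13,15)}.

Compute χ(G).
Clique number ω(G) = 3 (lower bound: χ ≥ ω).
The clique on [8, 11, 12] has size 3, forcing χ ≥ 3, and the coloring below uses 3 colors, so χ(G) = 3.
A valid 3-coloring: color 1: [9, 12, 14, 15]; color 2: [8, 10]; color 3: [11, 13].

χ(G) = 3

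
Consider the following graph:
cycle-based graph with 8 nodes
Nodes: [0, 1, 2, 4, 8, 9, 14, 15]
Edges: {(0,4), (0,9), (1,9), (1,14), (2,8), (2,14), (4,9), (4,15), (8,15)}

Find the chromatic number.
χ(G) = 3

Clique number ω(G) = 3 (lower bound: χ ≥ ω).
The clique on [0, 4, 9] has size 3, forcing χ ≥ 3, and the coloring below uses 3 colors, so χ(G) = 3.
A valid 3-coloring: color 1: [2, 9, 15]; color 2: [4, 8, 14]; color 3: [0, 1].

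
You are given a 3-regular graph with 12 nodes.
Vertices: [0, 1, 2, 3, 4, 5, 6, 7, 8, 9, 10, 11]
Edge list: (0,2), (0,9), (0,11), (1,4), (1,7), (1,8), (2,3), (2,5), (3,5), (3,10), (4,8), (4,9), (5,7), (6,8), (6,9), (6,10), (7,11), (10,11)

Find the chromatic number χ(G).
Clique number ω(G) = 3 (lower bound: χ ≥ ω).
The clique on [1, 4, 8] has size 3, forcing χ ≥ 3, and the coloring below uses 3 colors, so χ(G) = 3.
A valid 3-coloring: color 1: [0, 1, 5, 10]; color 2: [3, 4, 6, 7]; color 3: [2, 8, 9, 11].

χ(G) = 3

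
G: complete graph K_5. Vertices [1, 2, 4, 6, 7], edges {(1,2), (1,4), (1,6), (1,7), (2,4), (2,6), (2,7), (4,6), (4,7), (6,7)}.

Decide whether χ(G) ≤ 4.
The clique on vertices [1, 2, 4, 6, 7] has size 5 > 4, so it alone needs 5 colors.

No, G is not 4-colorable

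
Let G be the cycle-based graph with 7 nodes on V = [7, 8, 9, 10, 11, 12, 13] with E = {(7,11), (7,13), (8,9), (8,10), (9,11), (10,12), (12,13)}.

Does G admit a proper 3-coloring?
A valid 3-coloring: color 1: [8, 11, 13]; color 2: [7, 9, 12]; color 3: [10].
(χ(G) = 3 ≤ 3.)

Yes, G is 3-colorable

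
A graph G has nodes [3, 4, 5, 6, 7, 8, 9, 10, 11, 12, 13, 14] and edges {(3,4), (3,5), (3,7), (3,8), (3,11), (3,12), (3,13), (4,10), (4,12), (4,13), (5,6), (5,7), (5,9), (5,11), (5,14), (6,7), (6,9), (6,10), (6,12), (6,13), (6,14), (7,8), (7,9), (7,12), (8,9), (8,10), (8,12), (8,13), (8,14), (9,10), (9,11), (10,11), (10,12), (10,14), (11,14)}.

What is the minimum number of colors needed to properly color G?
Clique number ω(G) = 4 (lower bound: χ ≥ ω).
The clique on [3, 7, 8, 12] has size 4, forcing χ ≥ 4, and the coloring below uses 4 colors, so χ(G) = 4.
A valid 4-coloring: color 1: [4, 6, 8, 11]; color 2: [7, 10, 13]; color 3: [3, 9, 14]; color 4: [5, 12].

χ(G) = 4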